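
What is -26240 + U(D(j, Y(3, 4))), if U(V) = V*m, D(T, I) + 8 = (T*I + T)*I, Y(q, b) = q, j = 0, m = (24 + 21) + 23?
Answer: -26784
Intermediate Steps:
m = 68 (m = 45 + 23 = 68)
D(T, I) = -8 + I*(T + I*T) (D(T, I) = -8 + (T*I + T)*I = -8 + (I*T + T)*I = -8 + (T + I*T)*I = -8 + I*(T + I*T))
U(V) = 68*V (U(V) = V*68 = 68*V)
-26240 + U(D(j, Y(3, 4))) = -26240 + 68*(-8 + 3*0 + 0*3²) = -26240 + 68*(-8 + 0 + 0*9) = -26240 + 68*(-8 + 0 + 0) = -26240 + 68*(-8) = -26240 - 544 = -26784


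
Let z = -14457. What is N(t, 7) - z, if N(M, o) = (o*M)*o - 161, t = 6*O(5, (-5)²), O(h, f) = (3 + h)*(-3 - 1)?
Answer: 4888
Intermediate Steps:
O(h, f) = -12 - 4*h (O(h, f) = (3 + h)*(-4) = -12 - 4*h)
t = -192 (t = 6*(-12 - 4*5) = 6*(-12 - 20) = 6*(-32) = -192)
N(M, o) = -161 + M*o² (N(M, o) = (M*o)*o - 161 = M*o² - 161 = -161 + M*o²)
N(t, 7) - z = (-161 - 192*7²) - 1*(-14457) = (-161 - 192*49) + 14457 = (-161 - 9408) + 14457 = -9569 + 14457 = 4888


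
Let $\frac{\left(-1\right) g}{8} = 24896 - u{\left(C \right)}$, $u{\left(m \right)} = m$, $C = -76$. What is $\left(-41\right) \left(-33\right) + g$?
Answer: $-198423$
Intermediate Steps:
$g = -199776$ ($g = - 8 \left(24896 - -76\right) = - 8 \left(24896 + 76\right) = \left(-8\right) 24972 = -199776$)
$\left(-41\right) \left(-33\right) + g = \left(-41\right) \left(-33\right) - 199776 = 1353 - 199776 = -198423$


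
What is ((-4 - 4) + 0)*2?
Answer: -16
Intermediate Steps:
((-4 - 4) + 0)*2 = (-8 + 0)*2 = -8*2 = -16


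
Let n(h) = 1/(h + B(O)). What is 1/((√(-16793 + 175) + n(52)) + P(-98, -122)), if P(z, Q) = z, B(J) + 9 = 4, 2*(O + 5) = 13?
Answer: -216435/57915187 - 2209*I*√16618/57915187 ≈ -0.0037371 - 0.0049169*I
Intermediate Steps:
O = 3/2 (O = -5 + (½)*13 = -5 + 13/2 = 3/2 ≈ 1.5000)
B(J) = -5 (B(J) = -9 + 4 = -5)
n(h) = 1/(-5 + h) (n(h) = 1/(h - 5) = 1/(-5 + h))
1/((√(-16793 + 175) + n(52)) + P(-98, -122)) = 1/((√(-16793 + 175) + 1/(-5 + 52)) - 98) = 1/((√(-16618) + 1/47) - 98) = 1/((I*√16618 + 1/47) - 98) = 1/((1/47 + I*√16618) - 98) = 1/(-4605/47 + I*√16618)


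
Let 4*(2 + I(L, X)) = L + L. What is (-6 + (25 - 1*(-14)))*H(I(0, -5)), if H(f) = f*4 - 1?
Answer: -297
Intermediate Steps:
I(L, X) = -2 + L/2 (I(L, X) = -2 + (L + L)/4 = -2 + (2*L)/4 = -2 + L/2)
H(f) = -1 + 4*f (H(f) = 4*f - 1 = -1 + 4*f)
(-6 + (25 - 1*(-14)))*H(I(0, -5)) = (-6 + (25 - 1*(-14)))*(-1 + 4*(-2 + (½)*0)) = (-6 + (25 + 14))*(-1 + 4*(-2 + 0)) = (-6 + 39)*(-1 + 4*(-2)) = 33*(-1 - 8) = 33*(-9) = -297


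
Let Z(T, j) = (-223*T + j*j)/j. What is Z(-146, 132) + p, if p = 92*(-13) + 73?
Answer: -49127/66 ≈ -744.35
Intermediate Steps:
Z(T, j) = (j² - 223*T)/j (Z(T, j) = (-223*T + j²)/j = (j² - 223*T)/j)
p = -1123 (p = -1196 + 73 = -1123)
Z(-146, 132) + p = (132 - 223*(-146)/132) - 1123 = (132 - 223*(-146)*1/132) - 1123 = (132 + 16279/66) - 1123 = 24991/66 - 1123 = -49127/66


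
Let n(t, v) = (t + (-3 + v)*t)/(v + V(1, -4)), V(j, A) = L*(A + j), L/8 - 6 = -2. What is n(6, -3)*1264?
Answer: 12640/33 ≈ 383.03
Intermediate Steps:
L = 32 (L = 48 + 8*(-2) = 48 - 16 = 32)
V(j, A) = 32*A + 32*j (V(j, A) = 32*(A + j) = 32*A + 32*j)
n(t, v) = (t + t*(-3 + v))/(-96 + v) (n(t, v) = (t + (-3 + v)*t)/(v + (32*(-4) + 32*1)) = (t + t*(-3 + v))/(v + (-128 + 32)) = (t + t*(-3 + v))/(v - 96) = (t + t*(-3 + v))/(-96 + v))
n(6, -3)*1264 = (6*(-2 - 3)/(-96 - 3))*1264 = (6*(-5)/(-99))*1264 = (6*(-1/99)*(-5))*1264 = (10/33)*1264 = 12640/33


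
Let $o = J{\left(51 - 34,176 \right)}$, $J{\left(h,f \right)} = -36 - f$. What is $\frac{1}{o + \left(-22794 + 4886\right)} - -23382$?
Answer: $\frac{423681839}{18120} \approx 23382.0$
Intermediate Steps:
$o = -212$ ($o = -36 - 176 = -212$)
$\frac{1}{o + \left(-22794 + 4886\right)} - -23382 = \frac{1}{-212 + \left(-22794 + 4886\right)} - -23382 = \frac{1}{-212 - 17908} + 23382 = \frac{1}{-18120} + 23382 = - \frac{1}{18120} + 23382 = \frac{423681839}{18120}$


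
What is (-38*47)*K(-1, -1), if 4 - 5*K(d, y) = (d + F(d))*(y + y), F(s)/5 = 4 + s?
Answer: -57152/5 ≈ -11430.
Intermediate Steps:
F(s) = 20 + 5*s (F(s) = 5*(4 + s) = 20 + 5*s)
K(d, y) = ⅘ - 2*y*(20 + 6*d)/5 (K(d, y) = ⅘ - (d + (20 + 5*d))*(y + y)/5 = ⅘ - (20 + 6*d)*2*y/5 = ⅘ - 2*y*(20 + 6*d)/5)
(-38*47)*K(-1, -1) = (-38*47)*(⅘ - 8*(-1) - 12/5*(-1)*(-1)) = -1786*(⅘ + 8 - 12/5) = -1786*32/5 = -57152/5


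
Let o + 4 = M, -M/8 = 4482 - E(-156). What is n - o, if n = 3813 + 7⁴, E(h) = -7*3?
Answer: 42242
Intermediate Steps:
E(h) = -21
M = -36024 (M = -8*(4482 - 1*(-21)) = -8*(4482 + 21) = -8*4503 = -36024)
o = -36028 (o = -4 - 36024 = -36028)
n = 6214 (n = 3813 + 2401 = 6214)
n - o = 6214 - 1*(-36028) = 6214 + 36028 = 42242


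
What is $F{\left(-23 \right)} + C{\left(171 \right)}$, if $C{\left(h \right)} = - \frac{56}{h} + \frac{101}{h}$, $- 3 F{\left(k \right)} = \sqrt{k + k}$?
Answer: $\frac{5}{19} - \frac{i \sqrt{46}}{3} \approx 0.26316 - 2.2608 i$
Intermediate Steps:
$F{\left(k \right)} = - \frac{\sqrt{2} \sqrt{k}}{3}$ ($F{\left(k \right)} = - \frac{\sqrt{k + k}}{3} = - \frac{\sqrt{2 k}}{3} = - \frac{\sqrt{2} \sqrt{k}}{3}$)
$C{\left(h \right)} = \frac{45}{h}$
$F{\left(-23 \right)} + C{\left(171 \right)} = - \frac{\sqrt{2} \sqrt{-23}}{3} + \frac{45}{171} = - \frac{\sqrt{2} i \sqrt{23}}{3} + 45 \cdot \frac{1}{171} = - \frac{i \sqrt{46}}{3} + \frac{5}{19} = \frac{5}{19} - \frac{i \sqrt{46}}{3}$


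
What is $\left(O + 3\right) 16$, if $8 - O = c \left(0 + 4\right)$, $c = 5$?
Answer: $-144$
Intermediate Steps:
$O = -12$ ($O = 8 - 5 \left(0 + 4\right) = 8 - 5 \cdot 4 = 8 - 20 = -12$)
$\left(O + 3\right) 16 = \left(-12 + 3\right) 16 = \left(-9\right) 16 = -144$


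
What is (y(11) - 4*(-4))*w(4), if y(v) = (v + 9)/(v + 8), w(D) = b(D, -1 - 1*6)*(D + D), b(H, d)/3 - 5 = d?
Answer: -15552/19 ≈ -818.53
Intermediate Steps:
b(H, d) = 15 + 3*d
w(D) = -12*D (w(D) = (15 + 3*(-1 - 1*6))*(D + D) = (15 + 3*(-1 - 6))*(2*D) = (15 + 3*(-7))*(2*D) = (15 - 21)*(2*D) = -12*D)
y(v) = (9 + v)/(8 + v)
(y(11) - 4*(-4))*w(4) = ((9 + 11)/(8 + 11) - 4*(-4))*(-12*4) = (20/19 + 16)*(-48) = (324/19)*(-48) = -15552/19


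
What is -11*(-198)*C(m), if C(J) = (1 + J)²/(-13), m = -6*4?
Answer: -1152162/13 ≈ -88628.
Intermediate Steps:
m = -24
C(J) = -(1 + J)²/13 (C(J) = (1 + J)²*(-1/13) = -(1 + J)²/13)
-11*(-198)*C(m) = -11*(-198)*(-(1 - 24)²/13) = -(-2178)*(-1/13*(-23)²) = -(-2178)*(-1/13*529) = -(-2178)*(-529)/13 = -1*1152162/13 = -1152162/13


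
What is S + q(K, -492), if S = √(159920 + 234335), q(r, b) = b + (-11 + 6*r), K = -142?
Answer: -1355 + √394255 ≈ -727.10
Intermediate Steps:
q(r, b) = -11 + b + 6*r
S = √394255 ≈ 627.90
S + q(K, -492) = √394255 + (-11 - 492 + 6*(-142)) = √394255 + (-11 - 492 - 852) = √394255 - 1355 = -1355 + √394255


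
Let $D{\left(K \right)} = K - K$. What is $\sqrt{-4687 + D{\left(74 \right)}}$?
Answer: $i \sqrt{4687} \approx 68.462 i$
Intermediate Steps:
$D{\left(K \right)} = 0$
$\sqrt{-4687 + D{\left(74 \right)}} = \sqrt{-4687 + 0} = \sqrt{-4687} = i \sqrt{4687}$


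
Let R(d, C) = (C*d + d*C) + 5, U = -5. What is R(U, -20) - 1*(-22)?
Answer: 227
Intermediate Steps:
R(d, C) = 5 + 2*C*d (R(d, C) = (C*d + C*d) + 5 = 2*C*d + 5 = 5 + 2*C*d)
R(U, -20) - 1*(-22) = (5 + 2*(-20)*(-5)) - 1*(-22) = (5 + 200) + 22 = 205 + 22 = 227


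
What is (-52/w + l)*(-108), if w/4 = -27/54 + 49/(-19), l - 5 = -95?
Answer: 9264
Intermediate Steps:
l = -90 (l = 5 - 95 = -90)
w = -234/19 (w = 4*(-27/54 + 49/(-19)) = 4*(-27*1/54 + 49*(-1/19)) = 4*(-1/2 - 49/19) = 4*(-117/38) = -234/19 ≈ -12.316)
(-52/w + l)*(-108) = (-52/(-234/19) - 90)*(-108) = (-52*(-19/234) - 90)*(-108) = (38/9 - 90)*(-108) = -772/9*(-108) = 9264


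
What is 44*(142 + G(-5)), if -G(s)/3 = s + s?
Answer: 7568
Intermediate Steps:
G(s) = -6*s (G(s) = -3*(s + s) = -6*s)
44*(142 + G(-5)) = 44*(142 - 6*(-5)) = 44*(142 + 30) = 44*172 = 7568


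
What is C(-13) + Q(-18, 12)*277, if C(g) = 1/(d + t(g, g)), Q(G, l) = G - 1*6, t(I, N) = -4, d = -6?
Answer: -66481/10 ≈ -6648.1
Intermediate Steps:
Q(G, l) = -6 + G (Q(G, l) = G - 6 = -6 + G)
C(g) = -⅒ (C(g) = 1/(-6 - 4) = 1/(-10) = -⅒)
C(-13) + Q(-18, 12)*277 = -⅒ + (-6 - 18)*277 = -⅒ - 24*277 = -⅒ - 6648 = -66481/10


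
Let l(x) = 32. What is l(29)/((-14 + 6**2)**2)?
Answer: 8/121 ≈ 0.066116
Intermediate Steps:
l(29)/((-14 + 6**2)**2) = 32/((-14 + 6**2)**2) = 32/((-14 + 36)**2) = 32/(22**2) = 32/484 = 32*(1/484) = 8/121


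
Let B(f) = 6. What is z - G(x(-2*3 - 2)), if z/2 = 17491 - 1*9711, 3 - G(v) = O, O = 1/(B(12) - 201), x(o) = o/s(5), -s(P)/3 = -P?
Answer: 3033614/195 ≈ 15557.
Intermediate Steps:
s(P) = 3*P (s(P) = -(-3)*P = 3*P)
x(o) = o/15 (x(o) = o/((3*5)) = o/15)
O = -1/195 (O = 1/(6 - 201) = 1/(-195) = -1/195 ≈ -0.0051282)
G(v) = 586/195 (G(v) = 3 - 1*(-1/195) = 3 + 1/195 = 586/195)
z = 15560 (z = 2*(17491 - 1*9711) = 2*(17491 - 9711) = 2*7780 = 15560)
z - G(x(-2*3 - 2)) = 15560 - 1*586/195 = 15560 - 586/195 = 3033614/195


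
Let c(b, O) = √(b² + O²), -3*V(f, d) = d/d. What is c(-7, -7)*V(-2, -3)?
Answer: -7*√2/3 ≈ -3.2998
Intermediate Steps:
V(f, d) = -⅓ (V(f, d) = -d/(3*d) = -⅓*1 = -⅓)
c(b, O) = √(O² + b²)
c(-7, -7)*V(-2, -3) = √((-7)² + (-7)²)*(-⅓) = √(49 + 49)*(-⅓) = √98*(-⅓) = (7*√2)*(-⅓) = -7*√2/3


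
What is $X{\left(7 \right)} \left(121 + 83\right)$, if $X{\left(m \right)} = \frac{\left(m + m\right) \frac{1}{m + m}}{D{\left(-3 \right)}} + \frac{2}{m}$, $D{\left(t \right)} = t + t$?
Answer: $\frac{170}{7} \approx 24.286$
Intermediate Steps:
$D{\left(t \right)} = 2 t$
$X{\left(m \right)} = - \frac{1}{6} + \frac{2}{m}$ ($X{\left(m \right)} = \frac{\left(m + m\right) \frac{1}{m + m}}{2 \left(-3\right)} + \frac{2}{m} = \frac{2 m \frac{1}{2 m}}{-6} + \frac{2}{m} = 2 m \frac{1}{2 m} \left(- \frac{1}{6}\right) + \frac{2}{m} = 1 \left(- \frac{1}{6}\right) + \frac{2}{m} = - \frac{1}{6} + \frac{2}{m}$)
$X{\left(7 \right)} \left(121 + 83\right) = \frac{12 - 7}{6 \cdot 7} \left(121 + 83\right) = \frac{1}{6} \cdot \frac{1}{7} \left(12 - 7\right) 204 = \frac{1}{6} \cdot \frac{1}{7} \cdot 5 \cdot 204 = \frac{5}{42} \cdot 204 = \frac{170}{7}$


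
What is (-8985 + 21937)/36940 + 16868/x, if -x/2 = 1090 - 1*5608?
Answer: 46258637/20861865 ≈ 2.2174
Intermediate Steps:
x = 9036 (x = -2*(1090 - 1*5608) = -2*(1090 - 5608) = -2*(-4518) = 9036)
(-8985 + 21937)/36940 + 16868/x = (-8985 + 21937)/36940 + 16868/9036 = 12952*(1/36940) + 16868*(1/9036) = 3238/9235 + 4217/2259 = 46258637/20861865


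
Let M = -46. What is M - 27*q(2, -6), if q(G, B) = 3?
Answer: -127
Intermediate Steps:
M - 27*q(2, -6) = -46 - 27*3 = -46 - 81 = -127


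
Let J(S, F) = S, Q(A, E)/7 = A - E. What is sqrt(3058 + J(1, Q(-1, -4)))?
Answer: sqrt(3059) ≈ 55.308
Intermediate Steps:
Q(A, E) = -7*E + 7*A (Q(A, E) = 7*(A - E) = -7*E + 7*A)
sqrt(3058 + J(1, Q(-1, -4))) = sqrt(3058 + 1) = sqrt(3059)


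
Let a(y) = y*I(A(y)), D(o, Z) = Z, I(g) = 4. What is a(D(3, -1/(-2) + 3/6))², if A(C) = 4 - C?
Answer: 16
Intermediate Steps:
a(y) = 4*y (a(y) = y*4 = 4*y)
a(D(3, -1/(-2) + 3/6))² = (4*(-1/(-2) + 3/6))² = (4*(-1*(-½) + 3*(⅙)))² = (4*(½ + ½))² = (4*1)² = 4² = 16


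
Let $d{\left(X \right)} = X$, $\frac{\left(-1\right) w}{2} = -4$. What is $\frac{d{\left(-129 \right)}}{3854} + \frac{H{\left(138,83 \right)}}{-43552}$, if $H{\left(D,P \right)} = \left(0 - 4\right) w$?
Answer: $- \frac{171715}{5245294} \approx -0.032737$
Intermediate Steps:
$w = 8$ ($w = \left(-2\right) \left(-4\right) = 8$)
$H{\left(D,P \right)} = -32$ ($H{\left(D,P \right)} = \left(0 - 4\right) 8 = \left(-4\right) 8 = -32$)
$\frac{d{\left(-129 \right)}}{3854} + \frac{H{\left(138,83 \right)}}{-43552} = - \frac{129}{3854} - \frac{32}{-43552} = \left(-129\right) \frac{1}{3854} - - \frac{1}{1361} = - \frac{129}{3854} + \frac{1}{1361} = - \frac{171715}{5245294}$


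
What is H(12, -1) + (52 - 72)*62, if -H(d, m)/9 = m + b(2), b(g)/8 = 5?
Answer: -1591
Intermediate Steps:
b(g) = 40 (b(g) = 8*5 = 40)
H(d, m) = -360 - 9*m (H(d, m) = -9*(m + 40) = -9*(40 + m) = -360 - 9*m)
H(12, -1) + (52 - 72)*62 = (-360 - 9*(-1)) + (52 - 72)*62 = (-360 + 9) - 20*62 = -351 - 1240 = -1591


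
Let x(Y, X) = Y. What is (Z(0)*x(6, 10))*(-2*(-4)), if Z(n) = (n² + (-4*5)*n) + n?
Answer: 0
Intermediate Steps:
Z(n) = n² - 19*n (Z(n) = (n² - 20*n) + n = n² - 19*n)
(Z(0)*x(6, 10))*(-2*(-4)) = ((0*(-19 + 0))*6)*(-2*(-4)) = ((0*(-19))*6)*8 = (0*6)*8 = 0*8 = 0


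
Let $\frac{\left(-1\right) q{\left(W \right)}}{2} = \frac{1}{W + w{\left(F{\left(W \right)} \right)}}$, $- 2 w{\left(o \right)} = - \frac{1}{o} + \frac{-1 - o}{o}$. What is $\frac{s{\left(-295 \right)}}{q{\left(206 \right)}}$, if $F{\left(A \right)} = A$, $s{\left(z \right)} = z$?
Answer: $\frac{3137325}{103} \approx 30459.0$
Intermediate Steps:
$w{\left(o \right)} = \frac{1}{2 o} - \frac{-1 - o}{2 o}$ ($w{\left(o \right)} = - \frac{- \frac{1}{o} + \frac{-1 - o}{o}}{2} = \frac{1}{2 o} - \frac{-1 - o}{2 o}$)
$q{\left(W \right)} = - \frac{2}{W + \frac{2 + W}{2 W}}$
$\frac{s{\left(-295 \right)}}{q{\left(206 \right)}} = - \frac{295}{\left(-4\right) 206 \frac{1}{2 + 206 + 2 \cdot 206^{2}}} = - \frac{295}{\left(-4\right) 206 \frac{1}{2 + 206 + 2 \cdot 42436}} = - \frac{295}{\left(-4\right) 206 \frac{1}{2 + 206 + 84872}} = - \frac{295}{\left(-4\right) 206 \cdot \frac{1}{85080}} = - \frac{295}{- \frac{103}{10635}} = \left(-295\right) \left(- \frac{10635}{103}\right) = \frac{3137325}{103}$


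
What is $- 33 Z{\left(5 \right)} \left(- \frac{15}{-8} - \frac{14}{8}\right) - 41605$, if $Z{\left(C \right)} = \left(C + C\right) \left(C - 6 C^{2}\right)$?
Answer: $- \frac{142495}{4} \approx -35624.0$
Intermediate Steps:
$Z{\left(C \right)} = 2 C \left(C - 6 C^{2}\right)$
$- 33 Z{\left(5 \right)} \left(- \frac{15}{-8} - \frac{14}{8}\right) - 41605 = - 33 \cdot 5^{2} \left(2 - 60\right) \left(- \frac{15}{-8} - \frac{14}{8}\right) - 41605 = - 33 \cdot 25 \left(2 - 60\right) \left(\left(-15\right) \left(- \frac{1}{8}\right) - \frac{7}{4}\right) - 41605 = - 33 \cdot 25 \left(-58\right) \left(\frac{15}{8} - \frac{7}{4}\right) - 41605 = \left(-33\right) \left(-1450\right) \frac{1}{8} - 41605 = 47850 \cdot \frac{1}{8} - 41605 = \frac{23925}{4} - 41605 = - \frac{142495}{4}$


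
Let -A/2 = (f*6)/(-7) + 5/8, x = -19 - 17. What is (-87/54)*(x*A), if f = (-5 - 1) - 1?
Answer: -1537/2 ≈ -768.50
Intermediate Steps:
f = -7 (f = -6 - 1 = -7)
x = -36
A = -53/4 (A = -2*(-7*6/(-7) + 5/8) = -2*(-42*(-⅐) + 5*(⅛)) = -2*(6 + 5/8) = -2*53/8 = -53/4 ≈ -13.250)
(-87/54)*(x*A) = (-87/54)*(-36*(-53/4)) = -87*1/54*477 = -29/18*477 = -1537/2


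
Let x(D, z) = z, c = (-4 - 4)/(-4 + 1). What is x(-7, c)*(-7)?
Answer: -56/3 ≈ -18.667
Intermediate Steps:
c = 8/3 (c = -8/(-3) = -8*(-⅓) = 8/3 ≈ 2.6667)
x(-7, c)*(-7) = (8/3)*(-7) = -56/3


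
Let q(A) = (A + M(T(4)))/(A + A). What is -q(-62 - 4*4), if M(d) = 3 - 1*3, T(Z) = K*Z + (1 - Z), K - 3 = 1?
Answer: -½ ≈ -0.50000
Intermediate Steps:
K = 4 (K = 3 + 1 = 4)
T(Z) = 1 + 3*Z (T(Z) = 4*Z + (1 - Z) = 1 + 3*Z)
M(d) = 0 (M(d) = 3 - 3 = 0)
q(A) = ½ (q(A) = (A + 0)/(A + A) = A/((2*A)) = A*(1/(2*A)) = ½)
-q(-62 - 4*4) = -1*½ = -½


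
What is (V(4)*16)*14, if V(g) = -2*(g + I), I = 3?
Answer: -3136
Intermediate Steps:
V(g) = -6 - 2*g (V(g) = -2*(g + 3) = -2*(3 + g) = -6 - 2*g)
(V(4)*16)*14 = ((-6 - 2*4)*16)*14 = ((-6 - 8)*16)*14 = -14*16*14 = -224*14 = -3136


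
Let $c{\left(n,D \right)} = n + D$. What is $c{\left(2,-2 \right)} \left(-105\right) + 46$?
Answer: $46$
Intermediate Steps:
$c{\left(n,D \right)} = D + n$
$c{\left(2,-2 \right)} \left(-105\right) + 46 = \left(-2 + 2\right) \left(-105\right) + 46 = 0 \left(-105\right) + 46 = 0 + 46 = 46$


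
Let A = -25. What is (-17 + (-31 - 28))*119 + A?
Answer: -9069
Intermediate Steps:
(-17 + (-31 - 28))*119 + A = (-17 + (-31 - 28))*119 - 25 = (-17 - 59)*119 - 25 = -76*119 - 25 = -9044 - 25 = -9069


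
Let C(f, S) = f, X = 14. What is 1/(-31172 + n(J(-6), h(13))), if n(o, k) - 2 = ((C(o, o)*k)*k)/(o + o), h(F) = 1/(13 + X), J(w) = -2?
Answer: -1458/45445859 ≈ -3.2082e-5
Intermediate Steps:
h(F) = 1/27 (h(F) = 1/(13 + 14) = 1/27)
n(o, k) = 2 + k²/2 (n(o, k) = 2 + ((o*k)*k)/(o + o) = 2 + ((k*o)*k)/((2*o)) = 2 + (o*k²)*(1/(2*o)) = 2 + k²/2)
1/(-31172 + n(J(-6), h(13))) = 1/(-31172 + (2 + (1/27)²/2)) = 1/(-31172 + (2 + (½)*(1/729))) = 1/(-31172 + (2 + 1/1458)) = 1/(-31172 + 2917/1458) = 1/(-45445859/1458) = -1458/45445859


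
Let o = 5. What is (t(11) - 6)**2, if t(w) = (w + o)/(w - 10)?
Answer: 100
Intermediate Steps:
t(w) = (5 + w)/(-10 + w) (t(w) = (w + 5)/(w - 10) = (5 + w)/(-10 + w))
(t(11) - 6)**2 = ((5 + 11)/(-10 + 11) - 6)**2 = (16/1 - 6)**2 = (1*16 - 6)**2 = (16 - 6)**2 = 10**2 = 100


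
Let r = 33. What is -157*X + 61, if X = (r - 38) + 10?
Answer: -724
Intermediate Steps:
X = 5 (X = (33 - 38) + 10 = -5 + 10 = 5)
-157*X + 61 = -157*5 + 61 = -785 + 61 = -724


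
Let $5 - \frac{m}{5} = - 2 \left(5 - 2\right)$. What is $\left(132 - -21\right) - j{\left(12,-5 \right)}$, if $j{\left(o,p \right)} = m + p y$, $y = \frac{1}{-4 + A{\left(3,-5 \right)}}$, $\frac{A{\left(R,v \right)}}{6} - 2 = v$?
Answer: $\frac{2151}{22} \approx 97.773$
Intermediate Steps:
$A{\left(R,v \right)} = 12 + 6 v$
$y = - \frac{1}{22}$ ($y = \frac{1}{-4 + \left(12 + 6 \left(-5\right)\right)} = \frac{1}{-4 + \left(12 - 30\right)} = \frac{1}{-4 - 18} = \frac{1}{-22} = - \frac{1}{22} \approx -0.045455$)
$m = 55$ ($m = 25 - 5 \left(- 2 \left(5 - 2\right)\right) = 25 - 5 \left(\left(-2\right) 3\right) = 25 - -30 = 25 + 30 = 55$)
$j{\left(o,p \right)} = 55 - \frac{p}{22}$ ($j{\left(o,p \right)} = 55 + p \left(- \frac{1}{22}\right) = 55 - \frac{p}{22}$)
$\left(132 - -21\right) - j{\left(12,-5 \right)} = \left(132 - -21\right) - \left(55 - - \frac{5}{22}\right) = \left(132 + 21\right) - \left(55 + \frac{5}{22}\right) = 153 - \frac{1215}{22} = \frac{2151}{22}$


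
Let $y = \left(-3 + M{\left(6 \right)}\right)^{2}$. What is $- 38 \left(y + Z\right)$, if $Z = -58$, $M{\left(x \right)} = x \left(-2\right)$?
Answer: $-6346$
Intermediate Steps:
$M{\left(x \right)} = - 2 x$
$y = 225$ ($y = \left(-3 - 12\right)^{2} = \left(-15\right)^{2} = 225$)
$- 38 \left(y + Z\right) = - 38 \left(225 - 58\right) = \left(-38\right) 167 = -6346$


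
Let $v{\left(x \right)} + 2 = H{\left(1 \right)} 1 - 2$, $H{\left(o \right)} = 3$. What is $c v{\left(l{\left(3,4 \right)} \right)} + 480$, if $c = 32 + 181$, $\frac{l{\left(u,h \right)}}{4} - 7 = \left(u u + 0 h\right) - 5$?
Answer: $267$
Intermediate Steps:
$l{\left(u,h \right)} = 8 + 4 u^{2}$ ($l{\left(u,h \right)} = 28 + 4 \left(\left(u u + 0 h\right) - 5\right) = 28 + 4 \left(\left(u^{2} + 0\right) - 5\right) = 28 + 4 \left(u^{2} - 5\right) = 28 + 4 \left(-5 + u^{2}\right) = 28 + \left(-20 + 4 u^{2}\right) = 8 + 4 u^{2}$)
$v{\left(x \right)} = -1$ ($v{\left(x \right)} = -2 + \left(3 \cdot 1 - 2\right) = -2 + \left(3 - 2\right) = -2 + 1 = -1$)
$c = 213$
$c v{\left(l{\left(3,4 \right)} \right)} + 480 = 213 \left(-1\right) + 480 = -213 + 480 = 267$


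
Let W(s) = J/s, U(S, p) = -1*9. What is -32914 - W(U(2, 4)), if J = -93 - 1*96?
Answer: -32935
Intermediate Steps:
J = -189 (J = -93 - 96 = -189)
U(S, p) = -9
W(s) = -189/s
-32914 - W(U(2, 4)) = -32914 - (-189)/(-9) = -32914 - (-189)*(-1)/9 = -32914 - 1*21 = -32914 - 21 = -32935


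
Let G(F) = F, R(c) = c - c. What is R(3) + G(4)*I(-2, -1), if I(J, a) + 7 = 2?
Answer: -20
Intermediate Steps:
I(J, a) = -5 (I(J, a) = -7 + 2 = -5)
R(c) = 0
R(3) + G(4)*I(-2, -1) = 0 + 4*(-5) = 0 - 20 = -20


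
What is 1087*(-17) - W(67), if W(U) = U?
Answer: -18546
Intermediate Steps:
1087*(-17) - W(67) = 1087*(-17) - 1*67 = -18479 - 67 = -18546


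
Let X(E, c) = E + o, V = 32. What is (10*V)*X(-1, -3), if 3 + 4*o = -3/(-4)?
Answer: -500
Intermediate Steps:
o = -9/16 (o = -¾ + (-3/(-4))/4 = -¾ + (-3*(-¼))/4 = -¾ + (¼)*(¾) = -¾ + 3/16 = -9/16 ≈ -0.56250)
X(E, c) = -9/16 + E (X(E, c) = E - 9/16 = -9/16 + E)
(10*V)*X(-1, -3) = (10*32)*(-9/16 - 1) = 320*(-25/16) = -500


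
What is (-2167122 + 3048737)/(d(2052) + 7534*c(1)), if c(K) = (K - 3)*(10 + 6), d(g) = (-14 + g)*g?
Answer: 125945/562984 ≈ 0.22371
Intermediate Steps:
d(g) = g*(-14 + g)
c(K) = -48 + 16*K (c(K) = (-3 + K)*16 = -48 + 16*K)
(-2167122 + 3048737)/(d(2052) + 7534*c(1)) = (-2167122 + 3048737)/(2052*(-14 + 2052) + 7534*(-48 + 16*1)) = 881615/(2052*2038 + 7534*(-48 + 16)) = 881615/(4181976 + 7534*(-32)) = 881615/(4181976 - 241088) = 881615/3940888 = 881615*(1/3940888) = 125945/562984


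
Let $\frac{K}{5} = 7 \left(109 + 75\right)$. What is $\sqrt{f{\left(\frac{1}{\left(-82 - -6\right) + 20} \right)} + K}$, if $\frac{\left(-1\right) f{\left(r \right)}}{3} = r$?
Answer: $\frac{\sqrt{5049002}}{28} \approx 80.25$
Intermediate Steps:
$f{\left(r \right)} = - 3 r$
$K = 6440$ ($K = 5 \cdot 7 \left(109 + 75\right) = 5 \cdot 7 \cdot 184 = 5 \cdot 1288 = 6440$)
$\sqrt{f{\left(\frac{1}{\left(-82 - -6\right) + 20} \right)} + K} = \sqrt{- \frac{3}{\left(-82 - -6\right) + 20} + 6440} = \sqrt{- \frac{3}{\left(-82 + 6\right) + 20} + 6440} = \sqrt{- \frac{3}{-76 + 20} + 6440} = \sqrt{- \frac{3}{-56} + 6440} = \sqrt{\left(-3\right) \left(- \frac{1}{56}\right) + 6440} = \sqrt{\frac{3}{56} + 6440} = \sqrt{\frac{360643}{56}} = \frac{\sqrt{5049002}}{28}$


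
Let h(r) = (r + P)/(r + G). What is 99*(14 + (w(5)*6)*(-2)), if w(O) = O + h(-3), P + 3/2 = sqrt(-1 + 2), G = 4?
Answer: -396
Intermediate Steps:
P = -1/2 (P = -3/2 + sqrt(-1 + 2) = -3/2 + sqrt(1) = -3/2 + 1 = -1/2 ≈ -0.50000)
h(r) = (-1/2 + r)/(4 + r) (h(r) = (r - 1/2)/(r + 4) = (-1/2 + r)/(4 + r))
w(O) = -7/2 + O (w(O) = O + (-1/2 - 3)/(4 - 3) = O - 7/2/1 = O + 1*(-7/2) = O - 7/2 = -7/2 + O)
99*(14 + (w(5)*6)*(-2)) = 99*(14 + ((-7/2 + 5)*6)*(-2)) = 99*(14 + ((3/2)*6)*(-2)) = 99*(14 + 9*(-2)) = 99*(14 - 18) = 99*(-4) = -396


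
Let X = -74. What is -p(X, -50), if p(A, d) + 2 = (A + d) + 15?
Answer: 111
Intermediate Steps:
p(A, d) = 13 + A + d (p(A, d) = -2 + ((A + d) + 15) = -2 + (15 + A + d) = 13 + A + d)
-p(X, -50) = -(13 - 74 - 50) = -1*(-111) = 111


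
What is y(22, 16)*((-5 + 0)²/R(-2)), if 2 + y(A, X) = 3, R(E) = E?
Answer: -25/2 ≈ -12.500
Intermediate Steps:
y(A, X) = 1 (y(A, X) = -2 + 3 = 1)
y(22, 16)*((-5 + 0)²/R(-2)) = 1*((-5 + 0)²/(-2)) = 1*((-5)²*(-½)) = 1*(25*(-½)) = 1*(-25/2) = -25/2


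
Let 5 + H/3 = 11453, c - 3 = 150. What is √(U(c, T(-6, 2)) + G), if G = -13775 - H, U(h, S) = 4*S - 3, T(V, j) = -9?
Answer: 11*I*√398 ≈ 219.45*I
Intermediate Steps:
c = 153 (c = 3 + 150 = 153)
U(h, S) = -3 + 4*S
H = 34344 (H = -15 + 3*11453 = -15 + 34359 = 34344)
G = -48119 (G = -13775 - 1*34344 = -13775 - 34344 = -48119)
√(U(c, T(-6, 2)) + G) = √((-3 + 4*(-9)) - 48119) = √((-3 - 36) - 48119) = √(-39 - 48119) = √(-48158) = 11*I*√398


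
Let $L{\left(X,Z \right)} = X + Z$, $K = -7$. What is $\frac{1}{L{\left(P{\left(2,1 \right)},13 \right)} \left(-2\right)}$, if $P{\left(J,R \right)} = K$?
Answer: $- \frac{1}{12} \approx -0.083333$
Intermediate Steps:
$P{\left(J,R \right)} = -7$
$\frac{1}{L{\left(P{\left(2,1 \right)},13 \right)} \left(-2\right)} = \frac{1}{\left(-7 + 13\right) \left(-2\right)} = \frac{1}{6 \left(-2\right)} = \frac{1}{-12} = - \frac{1}{12}$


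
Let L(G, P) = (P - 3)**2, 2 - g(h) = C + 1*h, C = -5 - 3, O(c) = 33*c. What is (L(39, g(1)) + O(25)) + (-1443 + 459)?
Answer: -123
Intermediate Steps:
C = -8
g(h) = 10 - h (g(h) = 2 - (-8 + 1*h) = 2 - (-8 + h) = 2 + (8 - h) = 10 - h)
L(G, P) = (-3 + P)**2
(L(39, g(1)) + O(25)) + (-1443 + 459) = ((-3 + (10 - 1*1))**2 + 33*25) + (-1443 + 459) = ((-3 + (10 - 1))**2 + 825) - 984 = ((-3 + 9)**2 + 825) - 984 = (6**2 + 825) - 984 = (36 + 825) - 984 = 861 - 984 = -123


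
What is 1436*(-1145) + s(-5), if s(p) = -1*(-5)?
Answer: -1644215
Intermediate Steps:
s(p) = 5
1436*(-1145) + s(-5) = 1436*(-1145) + 5 = -1644220 + 5 = -1644215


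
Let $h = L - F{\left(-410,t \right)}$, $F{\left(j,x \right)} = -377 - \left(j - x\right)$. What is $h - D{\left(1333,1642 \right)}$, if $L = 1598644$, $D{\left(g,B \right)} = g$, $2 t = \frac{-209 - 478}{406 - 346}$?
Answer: $\frac{63891349}{40} \approx 1.5973 \cdot 10^{6}$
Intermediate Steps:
$t = - \frac{229}{40}$ ($t = \frac{\left(-209 - 478\right) \frac{1}{406 - 346}}{2} = \frac{\left(-687\right) \frac{1}{60}}{2} = \frac{1}{2} \left(- \frac{229}{20}\right) = - \frac{229}{40} \approx -5.725$)
$F{\left(j,x \right)} = -377 + x - j$ ($F{\left(j,x \right)} = -377 - \left(j - x\right) = -377 + x - j$)
$h = \frac{63944669}{40}$ ($h = 1598644 - \left(-377 - \frac{229}{40} - -410\right) = 1598644 - \left(-377 - \frac{229}{40} + 410\right) = 1598644 - \frac{1091}{40} = \frac{63944669}{40} \approx 1.5986 \cdot 10^{6}$)
$h - D{\left(1333,1642 \right)} = \frac{63944669}{40} - 1333 = \frac{63891349}{40}$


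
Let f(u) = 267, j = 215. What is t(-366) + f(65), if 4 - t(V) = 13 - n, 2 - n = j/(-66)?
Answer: 17375/66 ≈ 263.26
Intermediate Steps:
n = 347/66 (n = 2 - 215/(-66) = 2 - 215*(-1)/66 = 2 - 1*(-215/66) = 2 + 215/66 = 347/66 ≈ 5.2576)
t(V) = -247/66 (t(V) = 4 - (13 - 1*347/66) = 4 - (13 - 347/66) = 4 - 1*511/66 = 4 - 511/66 = -247/66)
t(-366) + f(65) = -247/66 + 267 = 17375/66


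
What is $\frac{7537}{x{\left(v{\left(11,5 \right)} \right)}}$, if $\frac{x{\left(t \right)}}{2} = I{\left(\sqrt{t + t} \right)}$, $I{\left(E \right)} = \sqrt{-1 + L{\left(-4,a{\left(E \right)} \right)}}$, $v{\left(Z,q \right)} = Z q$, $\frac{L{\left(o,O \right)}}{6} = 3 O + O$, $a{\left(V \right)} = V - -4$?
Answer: $\frac{7537}{2 \sqrt{95 + 24 \sqrt{110}}} \approx 202.39$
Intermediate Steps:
$a{\left(V \right)} = 4 + V$ ($a{\left(V \right)} = V + 4 = 4 + V$)
$L{\left(o,O \right)} = 24 O$ ($L{\left(o,O \right)} = 6 \left(3 O + O\right) = 6 \cdot 4 O = 24 O$)
$I{\left(E \right)} = \sqrt{95 + 24 E}$ ($I{\left(E \right)} = \sqrt{-1 + 24 \left(4 + E\right)} = \sqrt{-1 + \left(96 + 24 E\right)} = \sqrt{95 + 24 E}$)
$x{\left(t \right)} = 2 \sqrt{95 + 24 \sqrt{2} \sqrt{t}}$ ($x{\left(t \right)} = 2 \sqrt{95 + 24 \sqrt{t + t}} = 2 \sqrt{95 + 24 \sqrt{2 t}} = 2 \sqrt{95 + 24 \sqrt{2} \sqrt{t}}$)
$\frac{7537}{x{\left(v{\left(11,5 \right)} \right)}} = \frac{7537}{2 \sqrt{95 + 24 \sqrt{2} \sqrt{11 \cdot 5}}} = \frac{7537}{2 \sqrt{95 + 24 \sqrt{2} \sqrt{55}}} = \frac{7537}{2 \sqrt{95 + 24 \sqrt{110}}}$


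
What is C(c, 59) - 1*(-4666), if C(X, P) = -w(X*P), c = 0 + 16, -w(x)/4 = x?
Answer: 8442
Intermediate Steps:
w(x) = -4*x
c = 16
C(X, P) = 4*P*X (C(X, P) = -(-4)*X*P = -(-4)*P*X = 4*P*X)
C(c, 59) - 1*(-4666) = 4*59*16 - 1*(-4666) = 3776 + 4666 = 8442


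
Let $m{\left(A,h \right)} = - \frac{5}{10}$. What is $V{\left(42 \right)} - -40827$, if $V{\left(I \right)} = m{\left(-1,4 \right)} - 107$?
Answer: $\frac{81439}{2} \approx 40720.0$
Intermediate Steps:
$m{\left(A,h \right)} = - \frac{1}{2}$ ($m{\left(A,h \right)} = \left(-5\right) \frac{1}{10} = - \frac{1}{2}$)
$V{\left(I \right)} = - \frac{215}{2}$ ($V{\left(I \right)} = - \frac{1}{2} - 107 = - \frac{215}{2}$)
$V{\left(42 \right)} - -40827 = - \frac{215}{2} - -40827 = - \frac{215}{2} + 40827 = \frac{81439}{2}$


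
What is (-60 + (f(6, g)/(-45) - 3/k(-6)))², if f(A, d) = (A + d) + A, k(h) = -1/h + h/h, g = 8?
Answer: 15760900/3969 ≈ 3971.0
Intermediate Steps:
k(h) = 1 - 1/h (k(h) = -1/h + 1 = 1 - 1/h)
f(A, d) = d + 2*A
(-60 + (f(6, g)/(-45) - 3/k(-6)))² = (-60 + ((8 + 2*6)/(-45) - 3*(-6/(-1 - 6))))² = (-60 + ((8 + 12)*(-1/45) - 3/((-⅙*(-7)))))² = (-60 + (20*(-1/45) - 3/7/6))² = (-60 + (-4/9 - 3*6/7))² = (-60 + (-4/9 - 18/7))² = (-60 - 190/63)² = (-3970/63)² = 15760900/3969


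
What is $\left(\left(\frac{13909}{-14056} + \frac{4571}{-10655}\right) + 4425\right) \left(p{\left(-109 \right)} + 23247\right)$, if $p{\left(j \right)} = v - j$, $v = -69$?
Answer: $\frac{2203965209234789}{21395240} \approx 1.0301 \cdot 10^{8}$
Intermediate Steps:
$p{\left(j \right)} = -69 - j$
$\left(\left(\frac{13909}{-14056} + \frac{4571}{-10655}\right) + 4425\right) \left(p{\left(-109 \right)} + 23247\right) = \left(\left(\frac{13909}{-14056} + \frac{4571}{-10655}\right) + 4425\right) \left(\left(-69 - -109\right) + 23247\right) = \left(\left(13909 \left(- \frac{1}{14056}\right) + 4571 \left(- \frac{1}{10655}\right)\right) + 4425\right) \left(\left(-69 + 109\right) + 23247\right) = \left(\left(- \frac{1987}{2008} - \frac{4571}{10655}\right) + 4425\right) \left(40 + 23247\right) = \left(- \frac{30350053}{21395240} + 4425\right) 23287 = \frac{94643586947}{21395240} \cdot 23287 = \frac{2203965209234789}{21395240}$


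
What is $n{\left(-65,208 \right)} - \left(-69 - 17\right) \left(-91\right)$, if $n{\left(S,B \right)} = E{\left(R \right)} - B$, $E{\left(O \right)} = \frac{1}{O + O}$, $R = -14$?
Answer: $- \frac{224953}{28} \approx -8034.0$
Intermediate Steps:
$E{\left(O \right)} = \frac{1}{2 O}$
$n{\left(S,B \right)} = - \frac{1}{28} - B$ ($n{\left(S,B \right)} = \frac{1}{2 \left(-14\right)} - B = \frac{1}{2} \left(- \frac{1}{14}\right) - B = - \frac{1}{28} - B$)
$n{\left(-65,208 \right)} - \left(-69 - 17\right) \left(-91\right) = \left(- \frac{1}{28} - 208\right) - \left(-69 - 17\right) \left(-91\right) = \left(- \frac{1}{28} - 208\right) - \left(-86\right) \left(-91\right) = - \frac{5825}{28} - 7826 = - \frac{224953}{28}$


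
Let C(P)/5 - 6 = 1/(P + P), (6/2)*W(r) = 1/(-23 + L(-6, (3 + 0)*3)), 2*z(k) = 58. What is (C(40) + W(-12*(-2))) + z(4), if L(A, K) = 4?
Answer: 53849/912 ≈ 59.045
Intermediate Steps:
z(k) = 29 (z(k) = (1/2)*58 = 29)
W(r) = -1/57 (W(r) = 1/(3*(-23 + 4)) = (1/3)/(-19) = (1/3)*(-1/19) = -1/57)
C(P) = 30 + 5/(2*P) (C(P) = 30 + 5/(P + P) = 30 + 5/((2*P)) = 30 + 5*(1/(2*P)) = 30 + 5/(2*P))
(C(40) + W(-12*(-2))) + z(4) = ((30 + (5/2)/40) - 1/57) + 29 = ((30 + (5/2)*(1/40)) - 1/57) + 29 = ((30 + 1/16) - 1/57) + 29 = (481/16 - 1/57) + 29 = 27401/912 + 29 = 53849/912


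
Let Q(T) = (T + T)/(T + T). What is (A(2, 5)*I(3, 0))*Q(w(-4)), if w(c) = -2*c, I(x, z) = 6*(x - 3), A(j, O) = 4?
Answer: 0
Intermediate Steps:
I(x, z) = -18 + 6*x (I(x, z) = 6*(-3 + x) = -18 + 6*x)
Q(T) = 1 (Q(T) = (2*T)/((2*T)) = (2*T)*(1/(2*T)) = 1)
(A(2, 5)*I(3, 0))*Q(w(-4)) = (4*(-18 + 6*3))*1 = (4*(-18 + 18))*1 = (4*0)*1 = 0*1 = 0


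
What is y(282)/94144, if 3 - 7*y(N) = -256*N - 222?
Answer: 72417/659008 ≈ 0.10989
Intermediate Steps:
y(N) = 225/7 + 256*N/7 (y(N) = 3/7 - (-256*N - 222)/7 = 3/7 - (-222 - 256*N)/7 = 3/7 + (222/7 + 256*N/7) = 225/7 + 256*N/7)
y(282)/94144 = (225/7 + (256/7)*282)/94144 = (225/7 + 72192/7)*(1/94144) = (72417/7)*(1/94144) = 72417/659008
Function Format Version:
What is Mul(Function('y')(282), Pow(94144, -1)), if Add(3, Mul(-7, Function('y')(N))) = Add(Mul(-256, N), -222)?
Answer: Rational(72417, 659008) ≈ 0.10989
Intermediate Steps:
Function('y')(N) = Add(Rational(225, 7), Mul(Rational(256, 7), N)) (Function('y')(N) = Add(Rational(3, 7), Mul(Rational(-1, 7), Add(Mul(-256, N), -222))) = Add(Rational(3, 7), Mul(Rational(-1, 7), Add(-222, Mul(-256, N)))) = Add(Rational(3, 7), Add(Rational(222, 7), Mul(Rational(256, 7), N))) = Add(Rational(225, 7), Mul(Rational(256, 7), N)))
Mul(Function('y')(282), Pow(94144, -1)) = Mul(Add(Rational(225, 7), Mul(Rational(256, 7), 282)), Pow(94144, -1)) = Mul(Add(Rational(225, 7), Rational(72192, 7)), Rational(1, 94144)) = Mul(Rational(72417, 7), Rational(1, 94144)) = Rational(72417, 659008)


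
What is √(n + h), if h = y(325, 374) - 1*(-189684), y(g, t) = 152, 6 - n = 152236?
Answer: √37606 ≈ 193.92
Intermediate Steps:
n = -152230 (n = 6 - 1*152236 = 6 - 152236 = -152230)
h = 189836 (h = 152 - 1*(-189684) = 152 + 189684 = 189836)
√(n + h) = √(-152230 + 189836) = √37606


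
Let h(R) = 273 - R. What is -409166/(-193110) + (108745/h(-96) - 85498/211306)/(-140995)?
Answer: 365349310703795/172600305226551 ≈ 2.1167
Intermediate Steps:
-409166/(-193110) + (108745/h(-96) - 85498/211306)/(-140995) = -409166/(-193110) + (108745/(273 - 1*(-96)) - 85498/211306)/(-140995) = -409166*(-1/193110) + (108745/(273 + 96) - 85498*1/211306)*(-1/140995) = 204583/96555 + (108745/369 - 42749/105653)*(-1/140995) = 204583/96555 + (11473461104/38985957)*(-1/140995) = 204583/96555 - 11473461104/5496825007215 = 365349310703795/172600305226551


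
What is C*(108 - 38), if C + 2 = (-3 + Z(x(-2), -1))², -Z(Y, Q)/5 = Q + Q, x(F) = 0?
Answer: 3290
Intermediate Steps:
Z(Y, Q) = -10*Q (Z(Y, Q) = -5*(Q + Q) = -10*Q)
C = 47 (C = -2 + (-3 - 10*(-1))² = -2 + (-3 + 10)² = -2 + 7² = -2 + 49 = 47)
C*(108 - 38) = 47*(108 - 38) = 47*70 = 3290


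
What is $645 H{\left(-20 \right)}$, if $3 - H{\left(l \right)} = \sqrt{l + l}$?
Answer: $1935 - 1290 i \sqrt{10} \approx 1935.0 - 4079.3 i$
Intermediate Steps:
$H{\left(l \right)} = 3 - \sqrt{2} \sqrt{l}$ ($H{\left(l \right)} = 3 - \sqrt{l + l} = 3 - \sqrt{2 l} = 3 - \sqrt{2} \sqrt{l}$)
$645 H{\left(-20 \right)} = 645 \left(3 - \sqrt{2} \sqrt{-20}\right) = 645 \left(3 - \sqrt{2} \cdot 2 i \sqrt{5}\right) = 645 \left(3 - 2 i \sqrt{10}\right) = 1935 - 1290 i \sqrt{10}$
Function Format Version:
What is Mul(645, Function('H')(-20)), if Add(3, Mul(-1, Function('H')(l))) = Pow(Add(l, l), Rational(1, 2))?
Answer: Add(1935, Mul(-1290, I, Pow(10, Rational(1, 2)))) ≈ Add(1935.0, Mul(-4079.3, I))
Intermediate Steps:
Function('H')(l) = Add(3, Mul(-1, Pow(2, Rational(1, 2)), Pow(l, Rational(1, 2)))) (Function('H')(l) = Add(3, Mul(-1, Pow(Add(l, l), Rational(1, 2)))) = Add(3, Mul(-1, Pow(Mul(2, l), Rational(1, 2)))) = Add(3, Mul(-1, Mul(Pow(2, Rational(1, 2)), Pow(l, Rational(1, 2))))) = Add(3, Mul(-1, Pow(2, Rational(1, 2)), Pow(l, Rational(1, 2)))))
Mul(645, Function('H')(-20)) = Mul(645, Add(3, Mul(-1, Pow(2, Rational(1, 2)), Pow(-20, Rational(1, 2))))) = Mul(645, Add(3, Mul(-1, Pow(2, Rational(1, 2)), Mul(2, I, Pow(5, Rational(1, 2)))))) = Mul(645, Add(3, Mul(-2, I, Pow(10, Rational(1, 2))))) = Add(1935, Mul(-1290, I, Pow(10, Rational(1, 2))))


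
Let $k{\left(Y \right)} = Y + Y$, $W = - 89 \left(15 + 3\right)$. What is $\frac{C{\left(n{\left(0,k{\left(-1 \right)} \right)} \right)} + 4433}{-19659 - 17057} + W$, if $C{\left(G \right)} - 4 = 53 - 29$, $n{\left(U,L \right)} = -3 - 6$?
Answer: $- \frac{58823493}{36716} \approx -1602.1$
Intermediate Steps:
$W = -1602$ ($W = \left(-89\right) 18 = -1602$)
$k{\left(Y \right)} = 2 Y$
$n{\left(U,L \right)} = -9$ ($n{\left(U,L \right)} = -3 - 6 = -9$)
$C{\left(G \right)} = 28$ ($C{\left(G \right)} = 4 + \left(53 - 29\right) = 4 + 24 = 28$)
$\frac{C{\left(n{\left(0,k{\left(-1 \right)} \right)} \right)} + 4433}{-19659 - 17057} + W = \frac{28 + 4433}{-19659 - 17057} - 1602 = \frac{4461}{-36716} - 1602 = 4461 \left(- \frac{1}{36716}\right) - 1602 = - \frac{4461}{36716} - 1602 = - \frac{58823493}{36716}$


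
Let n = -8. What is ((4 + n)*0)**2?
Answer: 0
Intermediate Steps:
((4 + n)*0)**2 = ((4 - 8)*0)**2 = (-4*0)**2 = 0**2 = 0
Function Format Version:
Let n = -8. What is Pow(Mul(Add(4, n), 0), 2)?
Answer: 0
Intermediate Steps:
Pow(Mul(Add(4, n), 0), 2) = Pow(Mul(Add(4, -8), 0), 2) = Pow(Mul(-4, 0), 2) = Pow(0, 2) = 0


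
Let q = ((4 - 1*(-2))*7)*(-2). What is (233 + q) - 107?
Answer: 42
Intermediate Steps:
q = -84 (q = ((4 + 2)*7)*(-2) = (6*7)*(-2) = 42*(-2) = -84)
(233 + q) - 107 = (233 - 84) - 107 = 149 - 107 = 42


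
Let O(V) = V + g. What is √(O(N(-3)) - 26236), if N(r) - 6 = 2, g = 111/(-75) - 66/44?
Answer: I*√2623098/10 ≈ 161.96*I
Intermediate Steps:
g = -149/50 (g = 111*(-1/75) - 66*1/44 = -37/25 - 3/2 = -149/50 ≈ -2.9800)
N(r) = 8 (N(r) = 6 + 2 = 8)
O(V) = -149/50 + V (O(V) = V - 149/50 = -149/50 + V)
√(O(N(-3)) - 26236) = √((-149/50 + 8) - 26236) = √(251/50 - 26236) = √(-1311549/50) = I*√2623098/10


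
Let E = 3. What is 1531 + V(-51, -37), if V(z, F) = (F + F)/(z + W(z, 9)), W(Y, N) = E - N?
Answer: 87341/57 ≈ 1532.3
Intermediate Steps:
W(Y, N) = 3 - N
V(z, F) = 2*F/(-6 + z) (V(z, F) = (F + F)/(z + (3 - 1*9)) = (2*F)/(z + (3 - 9)) = (2*F)/(z - 6) = (2*F)/(-6 + z) = 2*F/(-6 + z))
1531 + V(-51, -37) = 1531 + 2*(-37)/(-6 - 51) = 1531 + 2*(-37)/(-57) = 1531 + 2*(-37)*(-1/57) = 1531 + 74/57 = 87341/57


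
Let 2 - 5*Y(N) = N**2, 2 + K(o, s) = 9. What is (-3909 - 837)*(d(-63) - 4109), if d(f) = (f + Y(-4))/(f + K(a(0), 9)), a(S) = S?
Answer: 389914749/20 ≈ 1.9496e+7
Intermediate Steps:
K(o, s) = 7 (K(o, s) = -2 + 9 = 7)
Y(N) = 2/5 - N**2/5
d(f) = (-14/5 + f)/(7 + f) (d(f) = (f + (2/5 - 1/5*(-4)**2))/(f + 7) = (f + (2/5 - 1/5*16))/(7 + f) = (f + (2/5 - 16/5))/(7 + f) = (f - 14/5)/(7 + f) = (-14/5 + f)/(7 + f))
(-3909 - 837)*(d(-63) - 4109) = (-3909 - 837)*((-14/5 - 63)/(7 - 63) - 4109) = -4746*(-329/5/(-56) - 4109) = -4746*(-1/56*(-329/5) - 4109) = -4746*(47/40 - 4109) = -4746*(-164313/40) = 389914749/20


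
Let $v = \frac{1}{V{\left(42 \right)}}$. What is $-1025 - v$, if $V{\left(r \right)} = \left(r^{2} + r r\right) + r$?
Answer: $- \frac{3659251}{3570} \approx -1025.0$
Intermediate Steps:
$V{\left(r \right)} = r + 2 r^{2}$ ($V{\left(r \right)} = \left(r^{2} + r^{2}\right) + r = 2 r^{2} + r = r + 2 r^{2}$)
$v = \frac{1}{3570}$ ($v = \frac{1}{42 \left(1 + 2 \cdot 42\right)} = \frac{1}{42 \left(1 + 84\right)} = \frac{1}{42 \cdot 85} = \frac{1}{3570} \approx 0.00028011$)
$-1025 - v = -1025 - \frac{1}{3570} = - \frac{3659251}{3570}$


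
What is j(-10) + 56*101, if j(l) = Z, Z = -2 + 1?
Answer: 5655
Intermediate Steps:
Z = -1
j(l) = -1
j(-10) + 56*101 = -1 + 56*101 = -1 + 5656 = 5655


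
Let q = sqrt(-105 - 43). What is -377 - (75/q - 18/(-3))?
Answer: -383 + 75*I*sqrt(37)/74 ≈ -383.0 + 6.165*I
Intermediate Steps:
q = 2*I*sqrt(37) (q = sqrt(-148) = 2*I*sqrt(37) ≈ 12.166*I)
-377 - (75/q - 18/(-3)) = -377 - (75/((2*I*sqrt(37))) - 18/(-3)) = -377 - (75*(-I*sqrt(37)/74) - 18*(-1/3)) = -377 - (-75*I*sqrt(37)/74 + 6) = -377 - (6 - 75*I*sqrt(37)/74) = -377 + (-6 + 75*I*sqrt(37)/74) = -383 + 75*I*sqrt(37)/74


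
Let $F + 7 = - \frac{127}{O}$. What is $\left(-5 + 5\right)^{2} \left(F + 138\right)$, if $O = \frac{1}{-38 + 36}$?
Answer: $0$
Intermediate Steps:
$O = - \frac{1}{2}$ ($O = \frac{1}{-2} = - \frac{1}{2} \approx -0.5$)
$F = 247$ ($F = -7 - \frac{127}{- \frac{1}{2}} = -7 - -254 = -7 + 254 = 247$)
$\left(-5 + 5\right)^{2} \left(F + 138\right) = \left(-5 + 5\right)^{2} \left(247 + 138\right) = 0^{2} \cdot 385 = 0 \cdot 385 = 0$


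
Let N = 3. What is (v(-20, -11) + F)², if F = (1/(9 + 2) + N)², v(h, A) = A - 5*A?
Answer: 41990400/14641 ≈ 2868.0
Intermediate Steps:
v(h, A) = -4*A
F = 1156/121 (F = (1/(9 + 2) + 3)² = (1/11 + 3)² = (34/11)² = 1156/121 ≈ 9.5537)
(v(-20, -11) + F)² = (-4*(-11) + 1156/121)² = (44 + 1156/121)² = (6480/121)² = 41990400/14641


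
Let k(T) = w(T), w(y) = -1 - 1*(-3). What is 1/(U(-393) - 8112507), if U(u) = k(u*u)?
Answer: -1/8112505 ≈ -1.2327e-7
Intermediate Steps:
w(y) = 2 (w(y) = -1 + 3 = 2)
k(T) = 2
U(u) = 2
1/(U(-393) - 8112507) = 1/(2 - 8112507) = 1/(-8112505) = -1/8112505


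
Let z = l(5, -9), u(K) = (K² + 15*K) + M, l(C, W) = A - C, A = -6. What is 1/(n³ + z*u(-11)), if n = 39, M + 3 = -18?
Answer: 1/60034 ≈ 1.6657e-5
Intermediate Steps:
M = -21 (M = -3 - 18 = -21)
l(C, W) = -6 - C
u(K) = -21 + K² + 15*K (u(K) = (K² + 15*K) - 21 = -21 + K² + 15*K)
z = -11 (z = -6 - 1*5 = -6 - 5 = -11)
1/(n³ + z*u(-11)) = 1/(39³ - 11*(-21 + (-11)² + 15*(-11))) = 1/(59319 - 11*(-21 + 121 - 165)) = 1/(59319 - 11*(-65)) = 1/(59319 + 715) = 1/60034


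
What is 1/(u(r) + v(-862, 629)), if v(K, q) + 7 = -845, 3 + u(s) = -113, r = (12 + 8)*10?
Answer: -1/968 ≈ -0.0010331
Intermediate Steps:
r = 200 (r = 20*10 = 200)
u(s) = -116 (u(s) = -3 - 113 = -116)
v(K, q) = -852 (v(K, q) = -7 - 845 = -852)
1/(u(r) + v(-862, 629)) = 1/(-116 - 852) = 1/(-968) = -1/968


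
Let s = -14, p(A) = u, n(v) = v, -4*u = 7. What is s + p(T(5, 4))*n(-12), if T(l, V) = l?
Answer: 7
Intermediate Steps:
u = -7/4 (u = -¼*7 = -7/4 ≈ -1.7500)
p(A) = -7/4
s + p(T(5, 4))*n(-12) = -14 - 7/4*(-12) = -14 + 21 = 7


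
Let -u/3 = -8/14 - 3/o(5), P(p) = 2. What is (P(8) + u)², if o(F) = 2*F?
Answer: 104329/4900 ≈ 21.292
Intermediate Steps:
u = 183/70 (u = -3*(-8/14 - 3/(2*5)) = -3*(-8*1/14 - 3/10) = -3*(-4/7 - 3*⅒) = -3*(-4/7 - 3/10) = -3*(-61/70) = 183/70 ≈ 2.6143)
(P(8) + u)² = (2 + 183/70)² = (323/70)² = 104329/4900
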